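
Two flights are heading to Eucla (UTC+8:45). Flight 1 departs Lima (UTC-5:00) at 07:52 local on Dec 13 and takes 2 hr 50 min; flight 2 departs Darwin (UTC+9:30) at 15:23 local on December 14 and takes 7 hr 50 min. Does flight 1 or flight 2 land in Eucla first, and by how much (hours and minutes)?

Flight 1 in UTC: 07:52 + 5:00 = 12:52 on Dec 13.
+2 hours and 50 minutes → arrive 15:42 UTC on Dec 13.
Flight 2 in UTC: 15:23 − 9:30 = 05:53 on Dec 14.
+7 hours 50 minutes → arrive 13:43 UTC on Dec 14.
Flight 1 lands earlier by 22 hours 1 minute.

the first, by 22 hours 1 minute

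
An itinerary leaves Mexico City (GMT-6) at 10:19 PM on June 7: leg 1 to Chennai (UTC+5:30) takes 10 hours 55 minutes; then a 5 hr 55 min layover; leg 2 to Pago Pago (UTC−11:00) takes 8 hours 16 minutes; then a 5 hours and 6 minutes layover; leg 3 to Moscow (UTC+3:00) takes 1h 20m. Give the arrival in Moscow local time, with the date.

Convert departure to UTC: 10:19 PM + 6:00 = 4:19 AM UTC on Jun 8.
Add 10 hours 55 minutes leg 1 → 3:14 PM UTC.
Add 5 hours 55 minutes layover in Chennai → 9:09 PM UTC.
Add 8 hours 16 minutes leg 2 → 5:25 AM UTC (Jun 9).
Add 5 hours 6 minutes layover in Pago Pago → 10:31 AM UTC.
Add 1 hour 20 minutes leg 3 → 11:51 AM UTC.
Moscow is UTC+3:00, so local arrival = 11:51 AM + 3:00 = 2:51 PM on Jun 9.

2:51 PM on June 9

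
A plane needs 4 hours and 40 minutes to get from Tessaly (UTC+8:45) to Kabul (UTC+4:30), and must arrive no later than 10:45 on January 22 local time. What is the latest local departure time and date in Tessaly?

10:20 on January 22

Target arrival in UTC: 10:45 − 4:30 = 06:15 on Jan 22.
Subtract 4 hours and 40 minutes → departure 01:35 UTC on Jan 22.
Tessaly is UTC+8:45: 01:35 + 8:45 = 10:20 on Jan 22.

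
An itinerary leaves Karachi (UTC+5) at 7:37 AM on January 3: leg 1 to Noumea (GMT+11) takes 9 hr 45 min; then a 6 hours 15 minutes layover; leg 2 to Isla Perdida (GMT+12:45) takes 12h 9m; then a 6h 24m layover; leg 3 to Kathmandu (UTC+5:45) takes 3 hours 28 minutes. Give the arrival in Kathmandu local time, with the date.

10:23 PM on Jan 4

Convert departure to UTC: 7:37 AM − 5:00 = 2:37 AM UTC on Jan 3.
Add 9 hours and 45 minutes leg 1 → 12:22 PM UTC.
Add 6 hours and 15 minutes layover in Noumea → 6:37 PM UTC.
Add 12 hours and 9 minutes leg 2 → 6:46 AM UTC (Jan 4).
Add 6 hours and 24 minutes layover in Isla Perdida → 1:10 PM UTC.
Add 3 hours 28 minutes leg 3 → 4:38 PM UTC.
Kathmandu is UTC+5:45, so local arrival = 4:38 PM + 5:45 = 10:23 PM on Jan 4.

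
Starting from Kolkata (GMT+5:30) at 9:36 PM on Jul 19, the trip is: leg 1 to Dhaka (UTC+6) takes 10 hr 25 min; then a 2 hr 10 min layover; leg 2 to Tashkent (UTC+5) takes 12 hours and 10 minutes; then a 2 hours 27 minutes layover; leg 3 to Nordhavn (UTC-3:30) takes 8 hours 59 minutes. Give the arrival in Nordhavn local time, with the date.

Convert departure to UTC: 9:36 PM − 5:30 = 4:06 PM UTC on Jul 19.
Add 10 hours 25 minutes leg 1 → 2:31 AM UTC (Jul 20).
Add 2 hours and 10 minutes layover in Dhaka → 4:41 AM UTC.
Add 12 hours and 10 minutes leg 2 → 4:51 PM UTC.
Add 2 hours 27 minutes layover in Tashkent → 7:18 PM UTC.
Add 8 hours 59 minutes leg 3 → 4:17 AM UTC (Jul 21).
Nordhavn is UTC−3:30, so local arrival = 4:17 AM − 3:30 = 12:47 AM on Jul 21.

12:47 AM on Jul 21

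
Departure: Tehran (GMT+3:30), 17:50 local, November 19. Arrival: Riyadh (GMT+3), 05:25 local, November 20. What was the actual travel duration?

12 hours 5 minutes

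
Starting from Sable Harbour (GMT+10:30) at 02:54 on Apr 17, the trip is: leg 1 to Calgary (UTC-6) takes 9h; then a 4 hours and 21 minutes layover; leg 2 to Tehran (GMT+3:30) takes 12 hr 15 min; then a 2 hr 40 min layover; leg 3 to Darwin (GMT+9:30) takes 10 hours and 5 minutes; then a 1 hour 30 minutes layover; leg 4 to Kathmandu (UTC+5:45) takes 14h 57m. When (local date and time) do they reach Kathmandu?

04:57 on April 19

Convert departure to UTC: 02:54 − 10:30 = 16:24 UTC on Apr 16.
Add 9 hours leg 1 → 01:24 UTC (Apr 17).
Add 4 hours and 21 minutes layover in Calgary → 05:45 UTC.
Add 12 hours and 15 minutes leg 2 → 18:00 UTC.
Add 2 hours and 40 minutes layover in Tehran → 20:40 UTC.
Add 10 hours and 5 minutes leg 3 → 06:45 UTC (Apr 18).
Add 1 hour 30 minutes layover in Darwin → 08:15 UTC.
Add 14 hours and 57 minutes leg 4 → 23:12 UTC.
Kathmandu is UTC+5:45, so local arrival = 23:12 + 5:45 = 04:57 on Apr 19.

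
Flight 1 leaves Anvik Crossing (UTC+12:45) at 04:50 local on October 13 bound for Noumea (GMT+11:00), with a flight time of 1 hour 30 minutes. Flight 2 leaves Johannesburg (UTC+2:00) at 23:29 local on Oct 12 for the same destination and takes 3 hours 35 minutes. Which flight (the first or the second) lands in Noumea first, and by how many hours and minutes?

Flight 1 in UTC: 04:50 − 12:45 = 16:05 on Oct 12.
+1 hour and 30 minutes → arrive 17:35 UTC on Oct 12.
Flight 2 in UTC: 23:29 − 2:00 = 21:29 on Oct 12.
+3 hours and 35 minutes → arrive 01:04 UTC on Oct 13.
Flight 1 lands earlier by 7 hours 29 minutes.

the first, by 7 hours 29 minutes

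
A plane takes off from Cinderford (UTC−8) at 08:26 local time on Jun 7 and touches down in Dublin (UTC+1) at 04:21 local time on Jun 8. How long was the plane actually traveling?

10 hours 55 minutes

Departure in UTC: 08:26 + 8:00 = 16:26 on Jun 7.
Arrival in UTC: 04:21 − 1:00 = 03:21 on Jun 8.
Elapsed = 03:21 − 16:26 (+1 day) = 10 hours 55 minutes.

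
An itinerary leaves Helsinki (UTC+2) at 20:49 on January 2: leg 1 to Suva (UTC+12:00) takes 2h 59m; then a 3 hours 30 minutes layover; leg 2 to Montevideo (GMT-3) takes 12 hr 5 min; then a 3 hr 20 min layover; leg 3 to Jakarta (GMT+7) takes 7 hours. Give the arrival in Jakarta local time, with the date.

06:43 on Jan 4

Convert departure to UTC: 20:49 − 2:00 = 18:49 UTC on Jan 2.
Add 2 hours 59 minutes leg 1 → 21:48 UTC.
Add 3 hours and 30 minutes layover in Suva → 01:18 UTC (Jan 3).
Add 12 hours 5 minutes leg 2 → 13:23 UTC.
Add 3 hours 20 minutes layover in Montevideo → 16:43 UTC.
Add 7 hours leg 3 → 23:43 UTC.
Jakarta is UTC+7:00, so local arrival = 23:43 + 7:00 = 06:43 on Jan 4.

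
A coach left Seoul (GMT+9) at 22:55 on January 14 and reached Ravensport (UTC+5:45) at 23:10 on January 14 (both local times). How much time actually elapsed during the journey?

Departure in UTC: 22:55 − 9:00 = 13:55 on Jan 14.
Arrival in UTC: 23:10 − 5:45 = 17:25 on Jan 14.
Elapsed = 17:25 − 13:55 = 3 hours 30 minutes.

3 hours 30 minutes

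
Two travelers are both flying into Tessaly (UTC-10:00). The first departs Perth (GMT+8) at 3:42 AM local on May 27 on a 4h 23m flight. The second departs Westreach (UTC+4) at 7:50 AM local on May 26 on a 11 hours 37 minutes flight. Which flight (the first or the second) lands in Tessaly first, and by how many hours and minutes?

Flight 1 in UTC: 3:42 AM − 8:00 = 7:42 PM on May 26.
+4 hours 23 minutes → arrive 12:05 AM UTC on May 27.
Flight 2 in UTC: 7:50 AM − 4:00 = 3:50 AM on May 26.
+11 hours and 37 minutes → arrive 3:27 PM UTC on May 26.
Flight 2 lands earlier by 8 hours 38 minutes.

the second, by 8 hours 38 minutes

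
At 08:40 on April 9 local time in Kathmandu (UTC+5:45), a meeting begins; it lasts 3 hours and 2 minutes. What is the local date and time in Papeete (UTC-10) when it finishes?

19:57 on April 8

Convert start to UTC: 08:40 − 5:45 = 02:55 UTC on Apr 9.
Add 3 hours and 2 minutes duration → 05:57 UTC.
Papeete is UTC−10:00, so local end time = 05:57 − 10:00 = 19:57 on Apr 8.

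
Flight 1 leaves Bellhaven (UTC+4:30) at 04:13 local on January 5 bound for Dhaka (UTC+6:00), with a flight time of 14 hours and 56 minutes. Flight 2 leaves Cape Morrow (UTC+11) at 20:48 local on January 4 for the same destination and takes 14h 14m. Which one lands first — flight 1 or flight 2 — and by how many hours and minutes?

Flight 1 in UTC: 04:13 − 4:30 = 23:43 on Jan 4.
+14 hours and 56 minutes → arrive 14:39 UTC on Jan 5.
Flight 2 in UTC: 20:48 − 11:00 = 09:48 on Jan 4.
+14 hours 14 minutes → arrive 00:02 UTC on Jan 5.
Flight 2 lands earlier by 14 hours 37 minutes.

the second, by 14 hours 37 minutes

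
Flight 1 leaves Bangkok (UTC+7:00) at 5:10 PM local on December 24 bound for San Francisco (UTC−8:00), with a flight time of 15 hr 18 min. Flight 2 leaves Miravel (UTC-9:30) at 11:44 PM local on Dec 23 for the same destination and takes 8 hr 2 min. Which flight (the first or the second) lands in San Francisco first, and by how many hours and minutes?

Flight 1 in UTC: 5:10 PM − 7:00 = 10:10 AM on Dec 24.
+15 hours and 18 minutes → arrive 1:28 AM UTC on Dec 25.
Flight 2 in UTC: 11:44 PM + 9:30 = 9:14 AM on Dec 24.
+8 hours and 2 minutes → arrive 5:16 PM UTC on Dec 24.
Flight 2 lands earlier by 8 hours 12 minutes.

the second, by 8 hours 12 minutes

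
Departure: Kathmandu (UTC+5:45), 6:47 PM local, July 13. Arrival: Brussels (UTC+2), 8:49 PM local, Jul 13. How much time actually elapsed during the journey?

Brussels is 3:45 behind Kathmandu.
Clock-face elapsed time (ignoring zones) is 2 hours 2 minutes.
Actual elapsed = 2 hours 2 minutes + 3:45 = 5 hours 47 minutes.

5 hours 47 minutes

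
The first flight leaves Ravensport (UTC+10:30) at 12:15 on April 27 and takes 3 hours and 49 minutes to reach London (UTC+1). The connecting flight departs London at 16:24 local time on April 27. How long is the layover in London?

Convert departure to UTC: 12:15 − 10:30 = 01:45 UTC on Apr 27.
Add 3 hours and 49 minutes flight time → 05:34 UTC.
London is UTC+1:00, so local arrival = 05:34 + 1:00 = 06:34 on Apr 27.
Layover = 16:24 − 06:34 = 9 hours 50 minutes.

9 hours 50 minutes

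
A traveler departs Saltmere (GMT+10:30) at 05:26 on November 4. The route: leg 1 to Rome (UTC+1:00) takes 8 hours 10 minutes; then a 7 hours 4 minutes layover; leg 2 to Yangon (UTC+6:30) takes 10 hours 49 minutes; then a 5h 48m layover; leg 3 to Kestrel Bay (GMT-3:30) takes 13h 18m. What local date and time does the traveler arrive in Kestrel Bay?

12:35 on November 5

Convert departure to UTC: 05:26 − 10:30 = 18:56 UTC on Nov 3.
Add 8 hours and 10 minutes leg 1 → 03:06 UTC (Nov 4).
Add 7 hours and 4 minutes layover in Rome → 10:10 UTC.
Add 10 hours 49 minutes leg 2 → 20:59 UTC.
Add 5 hours 48 minutes layover in Yangon → 02:47 UTC (Nov 5).
Add 13 hours 18 minutes leg 3 → 16:05 UTC.
Kestrel Bay is UTC−3:30, so local arrival = 16:05 − 3:30 = 12:35 on Nov 5.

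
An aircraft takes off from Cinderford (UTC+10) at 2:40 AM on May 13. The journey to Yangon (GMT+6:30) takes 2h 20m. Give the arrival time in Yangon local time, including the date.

Yangon is 3:30 behind Cinderford.
After 2 hours and 20 minutes it is 5:00 AM in Cinderford.
Shift by the zone difference: 5:00 AM − 3:30 = 1:30 AM on May 13 in Yangon.

1:30 AM on May 13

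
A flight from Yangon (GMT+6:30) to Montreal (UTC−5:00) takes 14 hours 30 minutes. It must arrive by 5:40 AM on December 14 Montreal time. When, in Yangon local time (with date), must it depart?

Target arrival in UTC: 5:40 AM + 5:00 = 10:40 AM on Dec 14.
Subtract 14 hours 30 minutes → departure 8:10 PM UTC on Dec 13.
Yangon is UTC+6:30: 8:10 PM + 6:30 = 2:40 AM on Dec 14.

2:40 AM on December 14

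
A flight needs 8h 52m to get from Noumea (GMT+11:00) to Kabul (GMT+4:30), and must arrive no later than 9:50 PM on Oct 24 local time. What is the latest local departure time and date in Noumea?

7:28 PM on October 24

Target arrival in UTC: 9:50 PM − 4:30 = 5:20 PM on Oct 24.
Subtract 8 hours 52 minutes → departure 8:28 AM UTC on Oct 24.
Noumea is UTC+11:00: 8:28 AM + 11:00 = 7:28 PM on Oct 24.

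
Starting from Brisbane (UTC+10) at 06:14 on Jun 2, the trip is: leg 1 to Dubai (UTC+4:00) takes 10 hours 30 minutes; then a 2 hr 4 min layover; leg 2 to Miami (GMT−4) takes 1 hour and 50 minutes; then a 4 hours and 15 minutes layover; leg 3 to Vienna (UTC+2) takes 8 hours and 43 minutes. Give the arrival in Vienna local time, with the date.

01:36 on Jun 3

Convert departure to UTC: 06:14 − 10:00 = 20:14 UTC on Jun 1.
Add 10 hours and 30 minutes leg 1 → 06:44 UTC (Jun 2).
Add 2 hours and 4 minutes layover in Dubai → 08:48 UTC.
Add 1 hour 50 minutes leg 2 → 10:38 UTC.
Add 4 hours and 15 minutes layover in Miami → 14:53 UTC.
Add 8 hours 43 minutes leg 3 → 23:36 UTC.
Vienna is UTC+2:00, so local arrival = 23:36 + 2:00 = 01:36 on Jun 3.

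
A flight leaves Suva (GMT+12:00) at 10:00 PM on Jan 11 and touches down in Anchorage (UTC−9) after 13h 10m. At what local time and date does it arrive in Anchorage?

2:10 PM on January 11

Convert departure to UTC: 10:00 PM − 12:00 = 10:00 AM UTC on Jan 11.
Add 13 hours and 10 minutes travel time → 11:10 PM UTC.
Anchorage is UTC−9:00, so local arrival = 11:10 PM − 9:00 = 2:10 PM on Jan 11.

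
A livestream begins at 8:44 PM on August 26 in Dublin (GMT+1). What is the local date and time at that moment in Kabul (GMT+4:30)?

Kabul is 3:30 ahead of Dublin.
Shift by the zone difference: 8:44 PM + 3:30 = 12:14 AM on Aug 27 in Kabul.

12:14 AM on Aug 27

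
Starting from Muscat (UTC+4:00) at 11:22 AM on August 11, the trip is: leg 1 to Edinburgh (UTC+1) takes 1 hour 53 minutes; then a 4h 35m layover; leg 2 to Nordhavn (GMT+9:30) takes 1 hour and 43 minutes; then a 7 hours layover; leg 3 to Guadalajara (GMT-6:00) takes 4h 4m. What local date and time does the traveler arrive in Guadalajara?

8:37 PM on August 11

Convert departure to UTC: 11:22 AM − 4:00 = 7:22 AM UTC on Aug 11.
Add 1 hour and 53 minutes leg 1 → 9:15 AM UTC.
Add 4 hours 35 minutes layover in Edinburgh → 1:50 PM UTC.
Add 1 hour and 43 minutes leg 2 → 3:33 PM UTC.
Add 7 hours layover in Nordhavn → 10:33 PM UTC.
Add 4 hours and 4 minutes leg 3 → 2:37 AM UTC (Aug 12).
Guadalajara is UTC−6:00, so local arrival = 2:37 AM − 6:00 = 8:37 PM on Aug 11.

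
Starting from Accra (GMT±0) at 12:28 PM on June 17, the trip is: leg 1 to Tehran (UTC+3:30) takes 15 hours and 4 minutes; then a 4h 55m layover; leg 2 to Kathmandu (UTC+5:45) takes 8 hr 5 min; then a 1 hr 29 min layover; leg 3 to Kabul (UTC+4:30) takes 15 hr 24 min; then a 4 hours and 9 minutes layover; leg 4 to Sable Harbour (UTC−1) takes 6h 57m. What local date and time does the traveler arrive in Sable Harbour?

Accra is at UTC+0, so departure is already 12:28 PM UTC on Jun 17.
Add 15 hours and 4 minutes leg 1 → 3:32 AM UTC (Jun 18).
Add 4 hours 55 minutes layover in Tehran → 8:27 AM UTC.
Add 8 hours and 5 minutes leg 2 → 4:32 PM UTC.
Add 1 hour and 29 minutes layover in Kathmandu → 6:01 PM UTC.
Add 15 hours 24 minutes leg 3 → 9:25 AM UTC (Jun 19).
Add 4 hours 9 minutes layover in Kabul → 1:34 PM UTC.
Add 6 hours and 57 minutes leg 4 → 8:31 PM UTC.
Sable Harbour is UTC−1:00, so local arrival = 8:31 PM − 1:00 = 7:31 PM on Jun 19.

7:31 PM on Jun 19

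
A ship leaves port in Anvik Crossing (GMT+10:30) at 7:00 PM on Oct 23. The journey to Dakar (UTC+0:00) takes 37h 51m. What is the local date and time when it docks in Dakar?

Convert departure to UTC: 7:00 PM − 10:30 = 8:30 AM UTC on Oct 23.
Add 37 hours and 51 minutes travel time → 10:21 PM UTC (Oct 24).
Dakar is UTC+0, so local arrival is the same: 10:21 PM on Oct 24.

10:21 PM on October 24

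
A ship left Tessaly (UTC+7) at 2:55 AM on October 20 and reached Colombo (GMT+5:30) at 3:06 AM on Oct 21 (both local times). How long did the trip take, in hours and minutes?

25 hours 41 minutes

Departure in UTC: 2:55 AM − 7:00 = 7:55 PM on Oct 19.
Arrival in UTC: 3:06 AM − 5:30 = 9:36 PM on Oct 20.
Elapsed = 9:36 PM − 7:55 PM (+1 day) = 25 hours 41 minutes.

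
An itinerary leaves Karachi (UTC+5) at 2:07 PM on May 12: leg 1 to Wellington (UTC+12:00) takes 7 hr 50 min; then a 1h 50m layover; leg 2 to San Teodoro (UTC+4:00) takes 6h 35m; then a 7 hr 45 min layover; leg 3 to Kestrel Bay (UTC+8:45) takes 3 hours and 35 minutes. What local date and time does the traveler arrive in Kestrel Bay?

Convert departure to UTC: 2:07 PM − 5:00 = 9:07 AM UTC on May 12.
Add 7 hours and 50 minutes leg 1 → 4:57 PM UTC.
Add 1 hour 50 minutes layover in Wellington → 6:47 PM UTC.
Add 6 hours and 35 minutes leg 2 → 1:22 AM UTC (May 13).
Add 7 hours and 45 minutes layover in San Teodoro → 9:07 AM UTC.
Add 3 hours and 35 minutes leg 3 → 12:42 PM UTC.
Kestrel Bay is UTC+8:45, so local arrival = 12:42 PM + 8:45 = 9:27 PM on May 13.

9:27 PM on May 13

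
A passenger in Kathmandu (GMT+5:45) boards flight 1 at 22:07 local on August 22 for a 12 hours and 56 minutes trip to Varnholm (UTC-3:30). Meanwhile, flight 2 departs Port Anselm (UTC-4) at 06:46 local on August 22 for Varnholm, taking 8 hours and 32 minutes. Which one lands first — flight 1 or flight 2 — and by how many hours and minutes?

Flight 1 in UTC: 22:07 − 5:45 = 16:22 on Aug 22.
+12 hours 56 minutes → arrive 05:18 UTC on Aug 23.
Flight 2 in UTC: 06:46 + 4:00 = 10:46 on Aug 22.
+8 hours 32 minutes → arrive 19:18 UTC on Aug 22.
Flight 2 lands earlier by 10 hours.

the second, by 10 hours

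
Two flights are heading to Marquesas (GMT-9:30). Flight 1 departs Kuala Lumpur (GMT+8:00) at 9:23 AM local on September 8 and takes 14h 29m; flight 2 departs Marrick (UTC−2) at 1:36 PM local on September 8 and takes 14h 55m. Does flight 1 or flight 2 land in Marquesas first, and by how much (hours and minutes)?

the first, by 14 hours 39 minutes

Flight 1 in UTC: 9:23 AM − 8:00 = 1:23 AM on Sep 8.
+14 hours and 29 minutes → arrive 3:52 PM UTC on Sep 8.
Flight 2 in UTC: 1:36 PM + 2:00 = 3:36 PM on Sep 8.
+14 hours 55 minutes → arrive 6:31 AM UTC on Sep 9.
Flight 1 lands earlier by 14 hours 39 minutes.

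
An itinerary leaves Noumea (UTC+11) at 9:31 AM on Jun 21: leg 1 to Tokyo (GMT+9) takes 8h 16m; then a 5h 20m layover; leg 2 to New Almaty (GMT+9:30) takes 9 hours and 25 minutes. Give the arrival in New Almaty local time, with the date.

7:02 AM on June 22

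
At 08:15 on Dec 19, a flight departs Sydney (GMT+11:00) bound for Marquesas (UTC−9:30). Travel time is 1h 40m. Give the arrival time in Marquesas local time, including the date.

Convert departure to UTC: 08:15 − 11:00 = 21:15 UTC on Dec 18.
Add 1 hour and 40 minutes travel time → 22:55 UTC.
Marquesas is UTC−9:30, so local arrival = 22:55 − 9:30 = 13:25 on Dec 18.

13:25 on December 18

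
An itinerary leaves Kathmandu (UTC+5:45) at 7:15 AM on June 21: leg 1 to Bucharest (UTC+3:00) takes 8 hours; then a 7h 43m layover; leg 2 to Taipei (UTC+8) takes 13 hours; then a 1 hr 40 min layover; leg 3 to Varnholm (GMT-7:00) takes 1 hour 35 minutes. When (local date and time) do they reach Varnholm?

Convert departure to UTC: 7:15 AM − 5:45 = 1:30 AM UTC on Jun 21.
Add 8 hours leg 1 → 9:30 AM UTC.
Add 7 hours and 43 minutes layover in Bucharest → 5:13 PM UTC.
Add 13 hours leg 2 → 6:13 AM UTC (Jun 22).
Add 1 hour 40 minutes layover in Taipei → 7:53 AM UTC.
Add 1 hour and 35 minutes leg 3 → 9:28 AM UTC.
Varnholm is UTC−7:00, so local arrival = 9:28 AM − 7:00 = 2:28 AM on Jun 22.

2:28 AM on June 22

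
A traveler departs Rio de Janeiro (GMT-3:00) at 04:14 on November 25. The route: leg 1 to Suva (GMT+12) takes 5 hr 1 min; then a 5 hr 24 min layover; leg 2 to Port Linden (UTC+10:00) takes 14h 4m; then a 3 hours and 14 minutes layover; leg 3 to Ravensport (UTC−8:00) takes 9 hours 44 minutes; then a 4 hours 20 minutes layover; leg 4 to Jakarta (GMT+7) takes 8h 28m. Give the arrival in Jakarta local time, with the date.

Convert departure to UTC: 04:14 + 3:00 = 07:14 UTC on Nov 25.
Add 5 hours 1 minute leg 1 → 12:15 UTC.
Add 5 hours 24 minutes layover in Suva → 17:39 UTC.
Add 14 hours 4 minutes leg 2 → 07:43 UTC (Nov 26).
Add 3 hours 14 minutes layover in Port Linden → 10:57 UTC.
Add 9 hours 44 minutes leg 3 → 20:41 UTC.
Add 4 hours and 20 minutes layover in Ravensport → 01:01 UTC (Nov 27).
Add 8 hours 28 minutes leg 4 → 09:29 UTC.
Jakarta is UTC+7:00, so local arrival = 09:29 + 7:00 = 16:29 on Nov 27.

16:29 on Nov 27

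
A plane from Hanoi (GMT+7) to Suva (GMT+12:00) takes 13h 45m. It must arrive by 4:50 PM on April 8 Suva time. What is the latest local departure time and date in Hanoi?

Target arrival in UTC: 4:50 PM − 12:00 = 4:50 AM on Apr 8.
Subtract 13 hours 45 minutes → departure 3:05 PM UTC on Apr 7.
Hanoi is UTC+7:00: 3:05 PM + 7:00 = 10:05 PM on Apr 7.

10:05 PM on Apr 7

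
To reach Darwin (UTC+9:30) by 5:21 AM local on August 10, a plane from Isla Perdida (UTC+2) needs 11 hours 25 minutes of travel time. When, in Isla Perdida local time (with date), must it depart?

Target arrival in UTC: 5:21 AM − 9:30 = 7:51 PM on Aug 9.
Subtract 11 hours and 25 minutes → departure 8:26 AM UTC on Aug 9.
Isla Perdida is UTC+2:00: 8:26 AM + 2:00 = 10:26 AM on Aug 9.

10:26 AM on Aug 9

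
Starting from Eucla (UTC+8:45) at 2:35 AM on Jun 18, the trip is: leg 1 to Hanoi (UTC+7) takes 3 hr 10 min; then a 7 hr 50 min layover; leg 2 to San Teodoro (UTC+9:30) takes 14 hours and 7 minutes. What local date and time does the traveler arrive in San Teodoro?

Convert departure to UTC: 2:35 AM − 8:45 = 5:50 PM UTC on Jun 17.
Add 3 hours and 10 minutes leg 1 → 9:00 PM UTC.
Add 7 hours 50 minutes layover in Hanoi → 4:50 AM UTC (Jun 18).
Add 14 hours and 7 minutes leg 2 → 6:57 PM UTC.
San Teodoro is UTC+9:30, so local arrival = 6:57 PM + 9:30 = 4:27 AM on Jun 19.

4:27 AM on June 19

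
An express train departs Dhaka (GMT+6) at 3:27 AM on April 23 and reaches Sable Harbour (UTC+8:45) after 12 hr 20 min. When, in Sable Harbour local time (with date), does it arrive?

6:32 PM on Apr 23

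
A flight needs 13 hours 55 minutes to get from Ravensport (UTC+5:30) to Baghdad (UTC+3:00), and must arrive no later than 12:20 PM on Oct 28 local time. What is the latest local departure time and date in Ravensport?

Target arrival in UTC: 12:20 PM − 3:00 = 9:20 AM on Oct 28.
Subtract 13 hours 55 minutes → departure 7:25 PM UTC on Oct 27.
Ravensport is UTC+5:30: 7:25 PM + 5:30 = 12:55 AM on Oct 28.

12:55 AM on Oct 28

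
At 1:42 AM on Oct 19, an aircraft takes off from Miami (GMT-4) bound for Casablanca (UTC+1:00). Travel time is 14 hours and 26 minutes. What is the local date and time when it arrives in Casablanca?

9:08 PM on October 19

Convert departure to UTC: 1:42 AM + 4:00 = 5:42 AM UTC on Oct 19.
Add 14 hours 26 minutes travel time → 8:08 PM UTC.
Casablanca is UTC+1:00, so local arrival = 8:08 PM + 1:00 = 9:08 PM on Oct 19.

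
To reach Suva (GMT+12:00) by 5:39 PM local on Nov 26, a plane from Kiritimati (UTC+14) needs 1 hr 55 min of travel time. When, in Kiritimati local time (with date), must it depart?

Target arrival in UTC: 5:39 PM − 12:00 = 5:39 AM on Nov 26.
Subtract 1 hour and 55 minutes → departure 3:44 AM UTC on Nov 26.
Kiritimati is UTC+14:00: 3:44 AM + 14:00 = 5:44 PM on Nov 26.

5:44 PM on November 26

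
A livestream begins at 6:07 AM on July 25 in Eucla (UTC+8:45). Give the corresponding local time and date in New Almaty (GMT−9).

In UTC: 6:07 AM − 8:45 = 9:22 PM on Jul 24.
New Almaty is UTC−9:00: 9:22 PM − 9:00 = 12:22 PM on Jul 24.

12:22 PM on Jul 24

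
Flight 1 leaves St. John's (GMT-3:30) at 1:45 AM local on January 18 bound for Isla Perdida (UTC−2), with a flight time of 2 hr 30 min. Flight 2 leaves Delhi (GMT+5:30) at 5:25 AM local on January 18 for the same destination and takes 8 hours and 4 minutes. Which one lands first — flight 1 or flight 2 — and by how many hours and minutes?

the first, by 14 minutes

Flight 1 in UTC: 1:45 AM + 3:30 = 5:15 AM on Jan 18.
+2 hours and 30 minutes → arrive 7:45 AM UTC on Jan 18.
Flight 2 in UTC: 5:25 AM − 5:30 = 11:55 PM on Jan 17.
+8 hours 4 minutes → arrive 7:59 AM UTC on Jan 18.
Flight 1 lands earlier by 14 minutes.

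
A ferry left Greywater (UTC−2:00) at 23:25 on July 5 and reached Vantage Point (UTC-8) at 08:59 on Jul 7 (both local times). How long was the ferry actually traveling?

Departure in UTC: 23:25 + 2:00 = 01:25 on Jul 6.
Arrival in UTC: 08:59 + 8:00 = 16:59 on Jul 7.
Elapsed = 16:59 − 01:25 (+1 day) = 39 hours 34 minutes.

39 hours 34 minutes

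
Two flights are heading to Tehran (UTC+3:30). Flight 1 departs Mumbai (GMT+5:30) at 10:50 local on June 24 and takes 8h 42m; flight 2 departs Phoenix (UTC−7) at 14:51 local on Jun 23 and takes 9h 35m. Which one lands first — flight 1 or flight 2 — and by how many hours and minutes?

the second, by 6 hours 36 minutes

Flight 1 in UTC: 10:50 − 5:30 = 05:20 on Jun 24.
+8 hours and 42 minutes → arrive 14:02 UTC on Jun 24.
Flight 2 in UTC: 14:51 + 7:00 = 21:51 on Jun 23.
+9 hours and 35 minutes → arrive 07:26 UTC on Jun 24.
Flight 2 lands earlier by 6 hours 36 minutes.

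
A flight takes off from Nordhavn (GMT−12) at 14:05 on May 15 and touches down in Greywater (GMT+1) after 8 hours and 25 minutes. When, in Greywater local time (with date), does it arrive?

11:30 on May 16

Greywater is 13:00 ahead of Nordhavn.
After 8 hours 25 minutes it is 22:30 in Nordhavn.
Shift by the zone difference: 22:30 + 13:00 = 11:30 on May 16 in Greywater.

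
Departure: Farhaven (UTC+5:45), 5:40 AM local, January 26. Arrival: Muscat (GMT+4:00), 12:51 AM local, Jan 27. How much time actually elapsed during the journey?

Departure in UTC: 5:40 AM − 5:45 = 11:55 PM on Jan 25.
Arrival in UTC: 12:51 AM − 4:00 = 8:51 PM on Jan 26.
Elapsed = 8:51 PM − 11:55 PM (+1 day) = 20 hours 56 minutes.

20 hours 56 minutes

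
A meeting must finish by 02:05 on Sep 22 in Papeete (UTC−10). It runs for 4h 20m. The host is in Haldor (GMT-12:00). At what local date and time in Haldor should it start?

19:45 on September 21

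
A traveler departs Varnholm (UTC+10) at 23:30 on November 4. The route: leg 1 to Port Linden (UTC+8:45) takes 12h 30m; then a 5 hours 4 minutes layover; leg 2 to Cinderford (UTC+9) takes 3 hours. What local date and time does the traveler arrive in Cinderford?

Convert departure to UTC: 23:30 − 10:00 = 13:30 UTC on Nov 4.
Add 12 hours 30 minutes leg 1 → 02:00 UTC (Nov 5).
Add 5 hours 4 minutes layover in Port Linden → 07:04 UTC.
Add 3 hours leg 2 → 10:04 UTC.
Cinderford is UTC+9:00, so local arrival = 10:04 + 9:00 = 19:04 on Nov 5.

19:04 on November 5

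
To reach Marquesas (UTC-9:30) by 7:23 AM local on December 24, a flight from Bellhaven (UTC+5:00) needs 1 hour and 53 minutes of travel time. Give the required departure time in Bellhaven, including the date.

8:00 PM on Dec 24

Target arrival in UTC: 7:23 AM + 9:30 = 4:53 PM on Dec 24.
Subtract 1 hour 53 minutes → departure 3:00 PM UTC on Dec 24.
Bellhaven is UTC+5:00: 3:00 PM + 5:00 = 8:00 PM on Dec 24.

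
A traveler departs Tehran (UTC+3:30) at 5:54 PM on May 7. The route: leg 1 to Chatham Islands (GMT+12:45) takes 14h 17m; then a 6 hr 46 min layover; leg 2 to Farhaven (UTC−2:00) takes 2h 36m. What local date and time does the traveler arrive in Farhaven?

12:03 PM on May 8

Convert departure to UTC: 5:54 PM − 3:30 = 2:24 PM UTC on May 7.
Add 14 hours and 17 minutes leg 1 → 4:41 AM UTC (May 8).
Add 6 hours and 46 minutes layover in Chatham Islands → 11:27 AM UTC.
Add 2 hours and 36 minutes leg 2 → 2:03 PM UTC.
Farhaven is UTC−2:00, so local arrival = 2:03 PM − 2:00 = 12:03 PM on May 8.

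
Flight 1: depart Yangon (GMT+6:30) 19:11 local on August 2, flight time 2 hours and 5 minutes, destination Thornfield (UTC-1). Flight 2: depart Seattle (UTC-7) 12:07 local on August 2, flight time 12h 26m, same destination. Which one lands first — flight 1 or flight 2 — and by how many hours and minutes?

the first, by 16 hours 47 minutes

Flight 1 in UTC: 19:11 − 6:30 = 12:41 on Aug 2.
+2 hours and 5 minutes → arrive 14:46 UTC on Aug 2.
Flight 2 in UTC: 12:07 + 7:00 = 19:07 on Aug 2.
+12 hours 26 minutes → arrive 07:33 UTC on Aug 3.
Flight 1 lands earlier by 16 hours 47 minutes.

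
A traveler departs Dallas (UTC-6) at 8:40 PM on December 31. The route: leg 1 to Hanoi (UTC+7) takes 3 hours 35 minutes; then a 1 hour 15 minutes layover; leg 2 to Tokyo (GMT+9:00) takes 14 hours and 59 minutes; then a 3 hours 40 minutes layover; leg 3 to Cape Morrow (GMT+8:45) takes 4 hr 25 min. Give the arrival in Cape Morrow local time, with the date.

Convert departure to UTC: 8:40 PM + 6:00 = 2:40 AM UTC on Jan 1.
Add 3 hours and 35 minutes leg 1 → 6:15 AM UTC.
Add 1 hour and 15 minutes layover in Hanoi → 7:30 AM UTC.
Add 14 hours 59 minutes leg 2 → 10:29 PM UTC.
Add 3 hours 40 minutes layover in Tokyo → 2:09 AM UTC (Jan 2).
Add 4 hours and 25 minutes leg 3 → 6:34 AM UTC.
Cape Morrow is UTC+8:45, so local arrival = 6:34 AM + 8:45 = 3:19 PM on Jan 2.

3:19 PM on Jan 2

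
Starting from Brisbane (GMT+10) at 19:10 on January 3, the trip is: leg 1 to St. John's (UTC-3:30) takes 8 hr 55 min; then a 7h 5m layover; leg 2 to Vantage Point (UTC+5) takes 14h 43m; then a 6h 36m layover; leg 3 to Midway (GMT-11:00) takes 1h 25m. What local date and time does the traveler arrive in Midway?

12:54 on Jan 4

Convert departure to UTC: 19:10 − 10:00 = 09:10 UTC on Jan 3.
Add 8 hours and 55 minutes leg 1 → 18:05 UTC.
Add 7 hours 5 minutes layover in St. John's → 01:10 UTC (Jan 4).
Add 14 hours 43 minutes leg 2 → 15:53 UTC.
Add 6 hours 36 minutes layover in Vantage Point → 22:29 UTC.
Add 1 hour 25 minutes leg 3 → 23:54 UTC.
Midway is UTC−11:00, so local arrival = 23:54 − 11:00 = 12:54 on Jan 4.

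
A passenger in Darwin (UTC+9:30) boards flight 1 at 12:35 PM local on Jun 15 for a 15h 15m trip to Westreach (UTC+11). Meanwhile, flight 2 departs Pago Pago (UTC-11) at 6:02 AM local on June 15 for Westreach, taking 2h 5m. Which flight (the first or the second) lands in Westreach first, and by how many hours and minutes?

the first, by 47 minutes

Flight 1 in UTC: 12:35 PM − 9:30 = 3:05 AM on Jun 15.
+15 hours 15 minutes → arrive 6:20 PM UTC on Jun 15.
Flight 2 in UTC: 6:02 AM + 11:00 = 5:02 PM on Jun 15.
+2 hours 5 minutes → arrive 7:07 PM UTC on Jun 15.
Flight 1 lands earlier by 47 minutes.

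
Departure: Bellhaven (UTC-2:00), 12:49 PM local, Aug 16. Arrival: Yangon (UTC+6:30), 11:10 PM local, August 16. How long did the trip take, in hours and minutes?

Yangon is 8:30 ahead of Bellhaven.
Clock-face elapsed time (ignoring zones) is 10 hours 21 minutes.
Actual elapsed = 10 hours 21 minutes − 8:30 = 1 hour 51 minutes.

1 hour 51 minutes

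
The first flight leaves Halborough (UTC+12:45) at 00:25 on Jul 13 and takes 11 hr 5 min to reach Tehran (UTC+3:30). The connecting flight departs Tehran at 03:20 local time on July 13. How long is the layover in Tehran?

1 hour 5 minutes

Convert departure to UTC: 00:25 − 12:45 = 11:40 UTC on Jul 12.
Add 11 hours and 5 minutes flight time → 22:45 UTC.
Tehran is UTC+3:30, so local arrival = 22:45 + 3:30 = 02:15 on Jul 13.
Layover = 03:20 − 02:15 = 1 hour 5 minutes.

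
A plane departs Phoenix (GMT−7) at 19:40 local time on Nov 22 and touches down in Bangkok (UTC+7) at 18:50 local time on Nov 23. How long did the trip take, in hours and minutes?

9 hours 10 minutes

Departure in UTC: 19:40 + 7:00 = 02:40 on Nov 23.
Arrival in UTC: 18:50 − 7:00 = 11:50 on Nov 23.
Elapsed = 11:50 − 02:40 = 9 hours 10 minutes.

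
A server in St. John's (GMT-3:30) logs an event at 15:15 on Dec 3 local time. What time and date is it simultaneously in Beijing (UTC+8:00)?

02:45 on December 4

Beijing is 11:30 ahead of St. John's.
Shift by the zone difference: 15:15 + 11:30 = 02:45 on Dec 4 in Beijing.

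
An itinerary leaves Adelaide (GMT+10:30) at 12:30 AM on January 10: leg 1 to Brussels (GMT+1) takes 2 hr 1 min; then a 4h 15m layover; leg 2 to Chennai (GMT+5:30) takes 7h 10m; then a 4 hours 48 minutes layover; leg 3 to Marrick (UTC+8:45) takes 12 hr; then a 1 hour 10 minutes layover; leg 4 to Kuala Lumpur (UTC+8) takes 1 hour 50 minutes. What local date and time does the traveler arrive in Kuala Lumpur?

7:14 AM on January 11

Convert departure to UTC: 12:30 AM − 10:30 = 2:00 PM UTC on Jan 9.
Add 2 hours 1 minute leg 1 → 4:01 PM UTC.
Add 4 hours 15 minutes layover in Brussels → 8:16 PM UTC.
Add 7 hours 10 minutes leg 2 → 3:26 AM UTC (Jan 10).
Add 4 hours 48 minutes layover in Chennai → 8:14 AM UTC.
Add 12 hours leg 3 → 8:14 PM UTC.
Add 1 hour 10 minutes layover in Marrick → 9:24 PM UTC.
Add 1 hour 50 minutes leg 4 → 11:14 PM UTC.
Kuala Lumpur is UTC+8:00, so local arrival = 11:14 PM + 8:00 = 7:14 AM on Jan 11.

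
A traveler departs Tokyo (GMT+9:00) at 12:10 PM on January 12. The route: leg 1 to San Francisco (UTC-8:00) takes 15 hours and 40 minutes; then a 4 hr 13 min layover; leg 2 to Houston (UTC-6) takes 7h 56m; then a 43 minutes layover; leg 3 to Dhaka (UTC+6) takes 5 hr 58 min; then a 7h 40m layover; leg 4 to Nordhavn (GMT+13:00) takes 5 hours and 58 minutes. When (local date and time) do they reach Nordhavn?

Convert departure to UTC: 12:10 PM − 9:00 = 3:10 AM UTC on Jan 12.
Add 15 hours 40 minutes leg 1 → 6:50 PM UTC.
Add 4 hours and 13 minutes layover in San Francisco → 11:03 PM UTC.
Add 7 hours and 56 minutes leg 2 → 6:59 AM UTC (Jan 13).
Add 43 minutes layover in Houston → 7:42 AM UTC.
Add 5 hours 58 minutes leg 3 → 1:40 PM UTC.
Add 7 hours 40 minutes layover in Dhaka → 9:20 PM UTC.
Add 5 hours and 58 minutes leg 4 → 3:18 AM UTC (Jan 14).
Nordhavn is UTC+13:00, so local arrival = 3:18 AM + 13:00 = 4:18 PM on Jan 14.

4:18 PM on January 14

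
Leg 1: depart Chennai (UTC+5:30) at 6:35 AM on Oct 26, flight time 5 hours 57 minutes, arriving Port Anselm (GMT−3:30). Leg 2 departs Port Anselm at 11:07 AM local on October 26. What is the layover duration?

7 hours 35 minutes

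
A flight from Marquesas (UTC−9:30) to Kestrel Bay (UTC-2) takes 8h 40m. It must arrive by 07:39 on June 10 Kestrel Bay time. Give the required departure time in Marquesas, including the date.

15:29 on June 9

Target arrival in UTC: 07:39 + 2:00 = 09:39 on Jun 10.
Subtract 8 hours and 40 minutes → departure 00:59 UTC on Jun 10.
Marquesas is UTC−9:30: 00:59 − 9:30 = 15:29 on Jun 9.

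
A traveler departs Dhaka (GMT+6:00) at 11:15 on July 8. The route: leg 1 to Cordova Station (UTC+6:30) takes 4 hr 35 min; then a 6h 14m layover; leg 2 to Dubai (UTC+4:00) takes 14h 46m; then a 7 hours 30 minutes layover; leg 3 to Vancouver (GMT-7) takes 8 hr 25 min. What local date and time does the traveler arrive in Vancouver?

Convert departure to UTC: 11:15 − 6:00 = 05:15 UTC on Jul 8.
Add 4 hours and 35 minutes leg 1 → 09:50 UTC.
Add 6 hours 14 minutes layover in Cordova Station → 16:04 UTC.
Add 14 hours and 46 minutes leg 2 → 06:50 UTC (Jul 9).
Add 7 hours 30 minutes layover in Dubai → 14:20 UTC.
Add 8 hours and 25 minutes leg 3 → 22:45 UTC.
Vancouver is UTC−7:00, so local arrival = 22:45 − 7:00 = 15:45 on Jul 9.

15:45 on Jul 9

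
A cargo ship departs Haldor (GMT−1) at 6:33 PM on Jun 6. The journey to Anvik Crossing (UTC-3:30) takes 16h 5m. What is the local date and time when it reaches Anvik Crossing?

8:08 AM on Jun 7

Convert departure to UTC: 6:33 PM + 1:00 = 7:33 PM UTC on Jun 6.
Add 16 hours 5 minutes travel time → 11:38 AM UTC (Jun 7).
Anvik Crossing is UTC−3:30, so local arrival = 11:38 AM − 3:30 = 8:08 AM on Jun 7.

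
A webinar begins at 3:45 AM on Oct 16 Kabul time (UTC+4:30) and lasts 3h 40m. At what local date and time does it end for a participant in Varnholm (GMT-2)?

12:55 AM on October 16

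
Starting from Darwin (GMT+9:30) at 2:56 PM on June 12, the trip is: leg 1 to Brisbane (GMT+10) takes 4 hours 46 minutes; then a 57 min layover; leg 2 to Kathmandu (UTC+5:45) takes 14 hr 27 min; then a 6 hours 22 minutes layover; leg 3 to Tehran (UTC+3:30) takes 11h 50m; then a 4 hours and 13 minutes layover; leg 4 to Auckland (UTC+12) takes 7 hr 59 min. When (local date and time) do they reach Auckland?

8:00 PM on June 14

Convert departure to UTC: 2:56 PM − 9:30 = 5:26 AM UTC on Jun 12.
Add 4 hours 46 minutes leg 1 → 10:12 AM UTC.
Add 57 minutes layover in Brisbane → 11:09 AM UTC.
Add 14 hours and 27 minutes leg 2 → 1:36 AM UTC (Jun 13).
Add 6 hours 22 minutes layover in Kathmandu → 7:58 AM UTC.
Add 11 hours and 50 minutes leg 3 → 7:48 PM UTC.
Add 4 hours and 13 minutes layover in Tehran → 12:01 AM UTC (Jun 14).
Add 7 hours 59 minutes leg 4 → 8:00 AM UTC.
Auckland is UTC+12:00, so local arrival = 8:00 AM + 12:00 = 8:00 PM on Jun 14.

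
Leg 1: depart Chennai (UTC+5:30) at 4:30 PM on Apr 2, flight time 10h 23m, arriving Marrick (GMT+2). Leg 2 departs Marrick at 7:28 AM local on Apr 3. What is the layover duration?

8 hours 5 minutes

Convert departure to UTC: 4:30 PM − 5:30 = 11:00 AM UTC on Apr 2.
Add 10 hours and 23 minutes flight time → 9:23 PM UTC.
Marrick is UTC+2:00, so local arrival = 9:23 PM + 2:00 = 11:23 PM on Apr 2.
Layover = 7:28 AM − 11:23 PM (+1 day) = 8 hours 5 minutes.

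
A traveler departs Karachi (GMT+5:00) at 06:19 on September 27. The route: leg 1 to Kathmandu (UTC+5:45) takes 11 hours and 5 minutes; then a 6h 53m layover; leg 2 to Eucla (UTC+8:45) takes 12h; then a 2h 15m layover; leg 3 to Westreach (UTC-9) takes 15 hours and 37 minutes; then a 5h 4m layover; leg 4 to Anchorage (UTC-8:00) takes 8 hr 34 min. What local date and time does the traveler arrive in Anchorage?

06:47 on September 29

Convert departure to UTC: 06:19 − 5:00 = 01:19 UTC on Sep 27.
Add 11 hours and 5 minutes leg 1 → 12:24 UTC.
Add 6 hours 53 minutes layover in Kathmandu → 19:17 UTC.
Add 12 hours leg 2 → 07:17 UTC (Sep 28).
Add 2 hours and 15 minutes layover in Eucla → 09:32 UTC.
Add 15 hours and 37 minutes leg 3 → 01:09 UTC (Sep 29).
Add 5 hours and 4 minutes layover in Westreach → 06:13 UTC.
Add 8 hours 34 minutes leg 4 → 14:47 UTC.
Anchorage is UTC−8:00, so local arrival = 14:47 − 8:00 = 06:47 on Sep 29.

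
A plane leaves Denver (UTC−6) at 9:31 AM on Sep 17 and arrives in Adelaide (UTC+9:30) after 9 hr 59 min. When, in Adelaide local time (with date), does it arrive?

11:00 AM on September 18

Convert departure to UTC: 9:31 AM + 6:00 = 3:31 PM UTC on Sep 17.
Add 9 hours 59 minutes travel time → 1:30 AM UTC (Sep 18).
Adelaide is UTC+9:30, so local arrival = 1:30 AM + 9:30 = 11:00 AM on Sep 18.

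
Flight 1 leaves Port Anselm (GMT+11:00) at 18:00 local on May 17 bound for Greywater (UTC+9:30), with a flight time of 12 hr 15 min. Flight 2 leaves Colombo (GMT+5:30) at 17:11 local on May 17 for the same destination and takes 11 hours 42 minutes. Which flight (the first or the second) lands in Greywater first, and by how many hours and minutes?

the first, by 4 hours 8 minutes

Flight 1 in UTC: 18:00 − 11:00 = 07:00 on May 17.
+12 hours and 15 minutes → arrive 19:15 UTC on May 17.
Flight 2 in UTC: 17:11 − 5:30 = 11:41 on May 17.
+11 hours and 42 minutes → arrive 23:23 UTC on May 17.
Flight 1 lands earlier by 4 hours 8 minutes.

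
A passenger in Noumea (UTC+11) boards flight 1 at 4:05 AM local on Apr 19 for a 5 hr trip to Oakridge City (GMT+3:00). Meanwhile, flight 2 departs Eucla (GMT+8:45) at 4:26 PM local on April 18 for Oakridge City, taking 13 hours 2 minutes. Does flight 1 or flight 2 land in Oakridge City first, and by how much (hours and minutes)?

Flight 1 in UTC: 4:05 AM − 11:00 = 5:05 PM on Apr 18.
+5 hours → arrive 10:05 PM UTC on Apr 18.
Flight 2 in UTC: 4:26 PM − 8:45 = 7:41 AM on Apr 18.
+13 hours and 2 minutes → arrive 8:43 PM UTC on Apr 18.
Flight 2 lands earlier by 1 hour 22 minutes.

the second, by 1 hour 22 minutes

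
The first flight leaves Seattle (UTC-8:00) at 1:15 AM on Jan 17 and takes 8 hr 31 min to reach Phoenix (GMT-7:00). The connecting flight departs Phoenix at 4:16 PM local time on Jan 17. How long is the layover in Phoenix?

Convert departure to UTC: 1:15 AM + 8:00 = 9:15 AM UTC on Jan 17.
Add 8 hours 31 minutes flight time → 5:46 PM UTC.
Phoenix is UTC−7:00, so local arrival = 5:46 PM − 7:00 = 10:46 AM on Jan 17.
Layover = 4:16 PM − 10:46 AM = 5 hours 30 minutes.

5 hours 30 minutes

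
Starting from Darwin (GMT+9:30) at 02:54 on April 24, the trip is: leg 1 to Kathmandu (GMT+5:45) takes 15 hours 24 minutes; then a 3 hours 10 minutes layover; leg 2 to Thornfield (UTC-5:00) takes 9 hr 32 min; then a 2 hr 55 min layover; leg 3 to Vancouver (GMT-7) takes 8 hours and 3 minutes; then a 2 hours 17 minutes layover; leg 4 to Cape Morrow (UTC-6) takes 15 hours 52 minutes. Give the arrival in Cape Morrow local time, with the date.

Convert departure to UTC: 02:54 − 9:30 = 17:24 UTC on Apr 23.
Add 15 hours and 24 minutes leg 1 → 08:48 UTC (Apr 24).
Add 3 hours 10 minutes layover in Kathmandu → 11:58 UTC.
Add 9 hours 32 minutes leg 2 → 21:30 UTC.
Add 2 hours and 55 minutes layover in Thornfield → 00:25 UTC (Apr 25).
Add 8 hours 3 minutes leg 3 → 08:28 UTC.
Add 2 hours 17 minutes layover in Vancouver → 10:45 UTC.
Add 15 hours and 52 minutes leg 4 → 02:37 UTC (Apr 26).
Cape Morrow is UTC−6:00, so local arrival = 02:37 − 6:00 = 20:37 on Apr 25.

20:37 on Apr 25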